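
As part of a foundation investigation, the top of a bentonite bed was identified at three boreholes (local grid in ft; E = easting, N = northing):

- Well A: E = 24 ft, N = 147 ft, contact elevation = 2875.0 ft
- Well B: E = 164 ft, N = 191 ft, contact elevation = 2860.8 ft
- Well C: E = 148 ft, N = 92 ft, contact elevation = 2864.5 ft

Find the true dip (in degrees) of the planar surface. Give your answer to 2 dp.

5.54°

Let the plane be z = a·E + b·N + c.
Well B−Well A: 140a + 44b = −14.2;  Well C−Well A: 124a − 55b = −10.5.
Solving gives a = −0.09448, b = −0.02210.
Gradient magnitude |∇z| = √(a² + b²) = √(0.00893 + 0.00049) = 0.09703.
True dip = arctan(0.09703) = 5.54°, dipping toward ENE (azimuth ≈ 077°).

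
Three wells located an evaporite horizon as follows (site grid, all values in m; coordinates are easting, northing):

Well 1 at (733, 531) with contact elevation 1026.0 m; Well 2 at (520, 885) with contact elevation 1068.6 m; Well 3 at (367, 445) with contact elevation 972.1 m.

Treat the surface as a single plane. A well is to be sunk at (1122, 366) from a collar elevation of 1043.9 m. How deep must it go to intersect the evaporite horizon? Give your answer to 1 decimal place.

Two edge vectors: Well 1→Well 2 = (-213, 354, 42.6), Well 1→Well 3 = (-366, -86, -53.9).
Normal n = (Well 1→Well 2) × (Well 1→Well 3) = (-15417, -27072.3, 147882).
So ∂z/∂easting = −n_x/n_z = 0.104252 and ∂z/∂northing = −n_y/n_z = 0.183067.
Intercept c from Well 1: 1026 − 76.42 − 97.21 = 852.37.
At (1122, 366): z_contact = 116.97 + 67.00 + 852.37 = 1036.35 m.
Depth below ground = 1043.9 − 1036.35 = 7.6 m.

7.6 m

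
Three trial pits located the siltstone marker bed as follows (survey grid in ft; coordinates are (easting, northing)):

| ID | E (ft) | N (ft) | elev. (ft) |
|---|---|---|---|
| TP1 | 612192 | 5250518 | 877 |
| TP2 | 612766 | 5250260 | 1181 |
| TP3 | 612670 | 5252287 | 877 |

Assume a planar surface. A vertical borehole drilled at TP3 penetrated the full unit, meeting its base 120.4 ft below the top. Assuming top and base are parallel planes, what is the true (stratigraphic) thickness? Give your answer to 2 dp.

108.15 ft

Let the plane be z = a·E + b·N + c.
TP2−TP1: 574a − 258b = 304;  TP3−TP1: 478a + 1769b = 0.
Solving gives a = 0.47226, b = −0.12761.
|∇z| = √(a²+b²) = 0.48920, so dip δ = arctan(0.48920) = 26.07°.
True thickness = vertical thickness × cos δ = 120.4 × cos 26.07° = 108.15 ft.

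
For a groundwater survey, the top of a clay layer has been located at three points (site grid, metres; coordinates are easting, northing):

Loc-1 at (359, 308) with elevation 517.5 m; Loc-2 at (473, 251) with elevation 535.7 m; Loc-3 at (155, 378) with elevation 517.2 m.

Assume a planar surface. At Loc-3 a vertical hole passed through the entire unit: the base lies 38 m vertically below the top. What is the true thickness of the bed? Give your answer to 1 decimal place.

Two edge vectors: Loc-1→Loc-2 = (114, -57, 18.2), Loc-1→Loc-3 = (-204, 70, -0.3).
Normal n = (Loc-1→Loc-2) × (Loc-1→Loc-3) = (-1256.9, -3678.6, -3648).
So ∂z/∂easting = −n_x/n_z = −0.34454 and ∂z/∂northing = −n_y/n_z = −1.00839.
|∇z| = √(a²+b²) = 1.06563, so dip δ = arctan(1.06563) = 46.82°.
True thickness = vertical thickness × cos δ = 38 × cos 46.82° = 26.0 m.

26.0 m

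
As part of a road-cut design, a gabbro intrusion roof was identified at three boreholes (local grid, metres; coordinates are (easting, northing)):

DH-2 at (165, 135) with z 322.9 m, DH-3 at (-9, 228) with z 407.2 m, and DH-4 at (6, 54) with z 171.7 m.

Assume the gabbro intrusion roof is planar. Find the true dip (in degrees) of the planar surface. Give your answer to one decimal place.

54.4°

Two edge vectors: DH-2→DH-3 = (-174, 93, 84.3), DH-2→DH-4 = (-159, -81, -151.2).
Normal n = (DH-2→DH-3) × (DH-2→DH-4) = (-7233.3, -39712.5, 28881).
So ∂z/∂E = −n_x/n_z = 0.25045 and ∂z/∂N = −n_y/n_z = 1.37504.
Gradient magnitude |∇z| = √(a² + b²) = √(0.06273 + 1.89073) = 1.39766.
True dip = arctan(1.39766) = 54.4°, dipping toward S (azimuth ≈ 190°).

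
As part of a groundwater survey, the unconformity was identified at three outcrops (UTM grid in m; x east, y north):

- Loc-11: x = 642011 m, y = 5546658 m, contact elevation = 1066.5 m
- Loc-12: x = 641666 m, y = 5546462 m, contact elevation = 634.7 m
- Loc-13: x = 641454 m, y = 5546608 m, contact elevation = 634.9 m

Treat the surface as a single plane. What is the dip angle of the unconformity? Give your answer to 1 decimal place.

Two edge vectors: Loc-11→Loc-12 = (-345, -196, -431.8), Loc-11→Loc-13 = (-557, -50, -431.6).
Normal n = (Loc-11→Loc-12) × (Loc-11→Loc-13) = (63003.6, 91610.6, -91922).
So ∂z/∂x = −n_x/n_z = 0.68540 and ∂z/∂y = −n_y/n_z = 0.99661.
Gradient magnitude |∇z| = √(a² + b²) = √(0.46978 + 0.99324) = 1.20955.
True dip = arctan(1.20955) = 50.4°, dipping toward SW (azimuth ≈ 215°).

50.4°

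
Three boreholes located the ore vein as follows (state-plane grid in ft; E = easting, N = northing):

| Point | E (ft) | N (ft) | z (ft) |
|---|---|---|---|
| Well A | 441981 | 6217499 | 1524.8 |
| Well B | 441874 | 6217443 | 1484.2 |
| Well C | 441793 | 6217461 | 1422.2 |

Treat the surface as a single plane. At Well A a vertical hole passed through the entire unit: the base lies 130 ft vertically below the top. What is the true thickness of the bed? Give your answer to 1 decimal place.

Let the plane be z = a·E + b·N + c.
Well B−Well A: −107a − 56b = −40.6;  Well C−Well A: −188a − 38b = −102.6.
Solving gives a = 0.65039, b = −0.51770.
|∇z| = √(a²+b²) = 0.83128, so dip δ = arctan(0.83128) = 39.74°.
True thickness = vertical thickness × cos δ = 130 × cos 39.74° = 100.0 ft.

100.0 ft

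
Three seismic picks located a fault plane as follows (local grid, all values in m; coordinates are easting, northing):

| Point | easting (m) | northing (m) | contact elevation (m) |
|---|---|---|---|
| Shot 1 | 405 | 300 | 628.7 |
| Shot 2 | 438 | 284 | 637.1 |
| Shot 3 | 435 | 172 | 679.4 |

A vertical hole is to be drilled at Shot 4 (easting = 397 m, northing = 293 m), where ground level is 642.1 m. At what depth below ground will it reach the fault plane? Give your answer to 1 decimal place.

Let the plane be z = a·easting + b·northing + c.
Shot 2−Shot 1: 33a − 16b = 8.4;  Shot 3−Shot 1: 30a − 128b = 50.7.
Solving gives a = 0.07051, b = −0.37957.
Then c = 628.7 − a·405 − b·300 = 714.01.
At (397, 293): z_contact = 27.99 − 111.21 + 714.01 = 630.79 m.
Depth below ground = 642.1 − 630.79 = 11.3 m.

11.3 m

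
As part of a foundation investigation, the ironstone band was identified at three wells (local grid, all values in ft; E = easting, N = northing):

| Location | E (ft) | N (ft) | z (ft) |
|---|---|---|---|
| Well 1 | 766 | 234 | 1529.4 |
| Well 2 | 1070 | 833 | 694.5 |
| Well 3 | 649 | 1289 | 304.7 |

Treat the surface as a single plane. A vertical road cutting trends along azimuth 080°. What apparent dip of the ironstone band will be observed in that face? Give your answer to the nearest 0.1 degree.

Two edge vectors: Well 1→Well 2 = (304, 599, -834.9), Well 1→Well 3 = (-117, 1055, -1224.7).
Normal n = (Well 1→Well 2) × (Well 1→Well 3) = (147224.2, 469992.1, 390803).
So ∂z/∂E = −n_x/n_z = −0.37672 and ∂z/∂N = −n_y/n_z = −1.20263.
Unit vector along 080° is (sin 80°, cos 80°) = (0.9848, 0.1736).
Slope in that direction = a·(0.9848) + b·(0.1736) = −0.57983.
Apparent dip = arctan|0.57983| = 30.1° (true dip is 51.6°, so apparent ≤ true as expected).

30.1°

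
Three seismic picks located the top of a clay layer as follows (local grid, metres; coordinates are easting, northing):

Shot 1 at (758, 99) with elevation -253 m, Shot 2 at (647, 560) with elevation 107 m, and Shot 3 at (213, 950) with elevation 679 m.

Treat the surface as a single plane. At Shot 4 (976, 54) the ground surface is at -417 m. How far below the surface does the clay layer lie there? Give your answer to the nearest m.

Two edge vectors: Shot 1→Shot 2 = (-111, 461, 360), Shot 1→Shot 3 = (-545, 851, 932).
Normal n = (Shot 1→Shot 2) × (Shot 1→Shot 3) = (123292, -92748, 156784).
So ∂z/∂easting = −n_x/n_z = −0.78638 and ∂z/∂northing = −n_y/n_z = 0.59157.
Intercept c from Shot 1: -253 + 596.08 − 58.56 = 284.51.
At (976, 54): z_contact = −767.5 + 31.9 + 284.51 = -451.1 m.
Depth below ground = -417 − (-451.1) = 34 m.

34 m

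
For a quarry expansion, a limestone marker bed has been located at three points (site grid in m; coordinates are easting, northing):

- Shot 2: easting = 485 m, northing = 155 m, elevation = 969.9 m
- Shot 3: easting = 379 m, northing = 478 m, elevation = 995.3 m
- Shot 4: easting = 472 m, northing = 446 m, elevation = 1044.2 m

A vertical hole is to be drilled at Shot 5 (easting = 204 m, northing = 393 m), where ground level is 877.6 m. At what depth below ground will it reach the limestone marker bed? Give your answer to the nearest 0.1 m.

Two edge vectors: Shot 2→Shot 3 = (-106, 323, 25.4), Shot 2→Shot 4 = (-13, 291, 74.3).
Normal n = (Shot 2→Shot 3) × (Shot 2→Shot 4) = (16607.5, 7545.6, -26647).
So ∂z/∂easting = −n_x/n_z = 0.62324 and ∂z/∂northing = −n_y/n_z = 0.28317.
Intercept c from Shot 2: 969.9 − 302.27 − 43.89 = 623.74.
At (204, 393): z_contact = 127.14 + 111.29 + 623.74 = 862.16 m.
Depth below ground = 877.6 − 862.16 = 15.4 m.

15.4 m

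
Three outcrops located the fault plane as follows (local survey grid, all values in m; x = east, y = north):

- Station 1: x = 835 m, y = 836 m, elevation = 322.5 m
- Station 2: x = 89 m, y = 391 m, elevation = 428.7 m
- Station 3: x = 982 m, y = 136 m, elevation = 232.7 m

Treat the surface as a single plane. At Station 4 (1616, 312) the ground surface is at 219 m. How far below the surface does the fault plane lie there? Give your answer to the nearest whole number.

94 m

Two edge vectors: Station 1→Station 2 = (-746, -445, 106.2), Station 1→Station 3 = (147, -700, -89.8).
Normal n = (Station 1→Station 2) × (Station 1→Station 3) = (114301, -51379.4, 587615).
So ∂z/∂x = −n_x/n_z = −0.19452 and ∂z/∂y = −n_y/n_z = 0.08744.
Intercept c from Station 1: 322.5 + 162.42 − 73.10 = 411.82.
At (1616, 312): z_contact = −314.3 + 27.3 + 411.82 = 124.8 m.
Depth below ground = 219 − 124.8 = 94 m.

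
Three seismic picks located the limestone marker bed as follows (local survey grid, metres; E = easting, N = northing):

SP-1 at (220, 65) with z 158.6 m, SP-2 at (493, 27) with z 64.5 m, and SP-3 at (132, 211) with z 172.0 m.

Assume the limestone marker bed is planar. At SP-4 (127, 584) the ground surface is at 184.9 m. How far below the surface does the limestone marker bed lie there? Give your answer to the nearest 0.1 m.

Let the plane be z = a·E + b·N + c.
SP-2−SP-1: 273a − 38b = −94.1;  SP-3−SP-1: −88a + 146b = 13.4.
Solving gives a = −0.36231, b = −0.12660.
Then c = 158.6 − a·220 − b·65 = 246.54.
At (127, 584): z_contact = −46.01 − 73.93 + 246.54 = 126.59 m.
Depth below ground = 184.9 − 126.59 = 58.3 m.

58.3 m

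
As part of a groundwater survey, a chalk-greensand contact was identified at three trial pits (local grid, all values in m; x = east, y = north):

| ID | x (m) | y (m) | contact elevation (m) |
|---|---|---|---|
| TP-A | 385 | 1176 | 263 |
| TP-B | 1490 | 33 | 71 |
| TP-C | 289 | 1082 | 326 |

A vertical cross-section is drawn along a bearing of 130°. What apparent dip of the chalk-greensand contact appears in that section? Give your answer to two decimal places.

Two edge vectors: TP-A→TP-B = (1105, -1143, -192), TP-A→TP-C = (-96, -94, 63).
Normal n = (TP-A→TP-B) × (TP-A→TP-C) = (-90057, -51183, -213598).
So ∂z/∂x = −n_x/n_z = −0.42162 and ∂z/∂y = −n_y/n_z = −0.23962.
Unit vector along 130° is (sin 130°, cos 130°) = (0.7660, -0.6428).
Slope in that direction = a·(0.7660) + b·(-0.6428) = −0.16895.
Apparent dip = arctan|0.16895| = 9.59° (true dip is 25.9°, so apparent ≤ true as expected).

9.59°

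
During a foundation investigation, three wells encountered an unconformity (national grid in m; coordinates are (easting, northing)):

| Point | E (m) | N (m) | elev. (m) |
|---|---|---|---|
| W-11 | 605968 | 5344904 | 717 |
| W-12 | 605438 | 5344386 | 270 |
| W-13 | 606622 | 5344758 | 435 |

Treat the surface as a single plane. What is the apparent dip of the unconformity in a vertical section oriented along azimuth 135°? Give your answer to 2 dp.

Let the plane be z = a·E + b·N + c.
W-12−W-11: −530a − 518b = −447;  W-13−W-11: 654a − 146b = −282.
Solving gives a = −0.19419, b = 1.06163.
Unit vector along 135° is (sin 135°, cos 135°) = (0.7071, -0.7071).
Slope in that direction = a·(0.7071) + b·(-0.7071) = −0.88800.
Apparent dip = arctan|0.88800| = 41.61° (true dip is 47.2°, so apparent ≤ true as expected).

41.61°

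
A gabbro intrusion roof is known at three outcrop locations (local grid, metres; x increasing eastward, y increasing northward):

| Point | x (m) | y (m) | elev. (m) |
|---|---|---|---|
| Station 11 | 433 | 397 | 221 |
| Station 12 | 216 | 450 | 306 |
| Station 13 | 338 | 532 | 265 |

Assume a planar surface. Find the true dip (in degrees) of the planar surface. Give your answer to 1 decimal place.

Two edge vectors: Station 11→Station 12 = (-217, 53, 85), Station 11→Station 13 = (-95, 135, 44).
Normal n = (Station 11→Station 12) × (Station 11→Station 13) = (-9143, 1473, -24260).
So ∂z/∂x = −n_x/n_z = −0.37688 and ∂z/∂y = −n_y/n_z = 0.06072.
Gradient magnitude |∇z| = √(a² + b²) = √(0.14204 + 0.00369) = 0.38174.
True dip = arctan(0.38174) = 20.9°, dipping toward E (azimuth ≈ 099°).

20.9°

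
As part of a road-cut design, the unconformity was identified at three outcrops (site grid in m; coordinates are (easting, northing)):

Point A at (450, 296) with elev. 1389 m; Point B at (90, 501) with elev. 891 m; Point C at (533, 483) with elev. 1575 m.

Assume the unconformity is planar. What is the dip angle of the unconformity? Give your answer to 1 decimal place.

57.8°

Two edge vectors: Point A→Point B = (-360, 205, -498), Point A→Point C = (83, 187, 186).
Normal n = (Point A→Point B) × (Point A→Point C) = (131256, 25626, -84335).
So ∂z/∂E = −n_x/n_z = 1.55636 and ∂z/∂N = −n_y/n_z = 0.30386.
Gradient magnitude |∇z| = √(a² + b²) = √(2.42227 + 0.09233) = 1.58575.
True dip = arctan(1.58575) = 57.8°, dipping toward W (azimuth ≈ 259°).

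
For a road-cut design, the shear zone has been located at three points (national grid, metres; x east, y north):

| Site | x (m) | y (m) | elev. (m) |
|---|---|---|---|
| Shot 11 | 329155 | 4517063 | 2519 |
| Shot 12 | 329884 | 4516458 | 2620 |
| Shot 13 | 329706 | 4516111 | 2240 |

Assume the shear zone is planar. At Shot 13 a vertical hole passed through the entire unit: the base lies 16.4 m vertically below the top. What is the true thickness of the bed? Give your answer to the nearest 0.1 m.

11.4 m

Two edge vectors: Shot 11→Shot 12 = (729, -605, 101), Shot 11→Shot 13 = (551, -952, -279).
Normal n = (Shot 11→Shot 12) × (Shot 11→Shot 13) = (264947, 259042, -360653).
So ∂z/∂x = −n_x/n_z = 0.73463 and ∂z/∂y = −n_y/n_z = 0.71826.
|∇z| = √(a²+b²) = 1.02741, so dip δ = arctan(1.02741) = 45.77°.
True thickness = vertical thickness × cos δ = 16.4 × cos 45.77° = 11.4 m.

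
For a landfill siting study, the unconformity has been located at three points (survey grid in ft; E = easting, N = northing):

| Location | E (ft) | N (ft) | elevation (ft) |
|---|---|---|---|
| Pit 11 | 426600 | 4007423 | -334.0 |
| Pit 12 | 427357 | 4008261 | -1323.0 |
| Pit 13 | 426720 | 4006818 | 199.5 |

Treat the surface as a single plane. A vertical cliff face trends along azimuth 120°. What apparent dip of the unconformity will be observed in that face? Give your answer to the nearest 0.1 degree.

Two edge vectors: Pit 11→Pit 12 = (757, 838, -989), Pit 11→Pit 13 = (120, -605, 533.5).
Normal n = (Pit 11→Pit 12) × (Pit 11→Pit 13) = (-151272, -522539.5, -558545).
So ∂z/∂E = −n_x/n_z = −0.27083 and ∂z/∂N = −n_y/n_z = −0.93554.
Unit vector along 120° is (sin 120°, cos 120°) = (0.8660, -0.5000).
Slope in that direction = a·(0.8660) + b·(-0.5000) = 0.23322.
Apparent dip = arctan|0.23322| = 13.1° (true dip is 44.2°, so apparent ≤ true as expected).

13.1°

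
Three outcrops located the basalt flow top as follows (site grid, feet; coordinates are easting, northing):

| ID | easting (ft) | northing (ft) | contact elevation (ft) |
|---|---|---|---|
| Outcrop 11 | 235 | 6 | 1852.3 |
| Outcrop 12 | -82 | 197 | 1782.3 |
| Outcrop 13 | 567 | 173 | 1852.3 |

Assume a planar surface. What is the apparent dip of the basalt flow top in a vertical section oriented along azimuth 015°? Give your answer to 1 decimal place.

9.5°

Two edge vectors: Outcrop 11→Outcrop 12 = (-317, 191, -70), Outcrop 11→Outcrop 13 = (332, 167, 0).
Normal n = (Outcrop 11→Outcrop 12) × (Outcrop 11→Outcrop 13) = (11690, -23240, -116351).
So ∂z/∂easting = −n_x/n_z = 0.10047 and ∂z/∂northing = −n_y/n_z = −0.19974.
Unit vector along 015° is (sin 15°, cos 15°) = (0.2588, 0.9659).
Slope in that direction = a·(0.2588) + b·(0.9659) = −0.16693.
Apparent dip = arctan|0.16693| = 9.5° (true dip is 12.6°, so apparent ≤ true as expected).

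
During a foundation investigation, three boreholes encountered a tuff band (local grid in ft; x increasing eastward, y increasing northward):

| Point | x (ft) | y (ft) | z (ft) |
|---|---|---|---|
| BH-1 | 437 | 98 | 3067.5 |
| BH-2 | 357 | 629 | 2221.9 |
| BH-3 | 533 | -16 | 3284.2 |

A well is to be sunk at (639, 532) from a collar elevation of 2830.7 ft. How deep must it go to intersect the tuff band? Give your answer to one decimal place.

335.1 ft

Two edge vectors: BH-1→BH-2 = (-80, 531, -845.6), BH-1→BH-3 = (96, -114, 216.7).
Normal n = (BH-1→BH-2) × (BH-1→BH-3) = (18669.3, -63841.6, -41856).
So ∂z/∂x = −n_x/n_z = 0.44604 and ∂z/∂y = −n_y/n_z = −1.52527.
Intercept c from BH-1: 3067.5 − 194.92 + 149.48 = 3022.06.
At (639, 532): z_contact = 285.02 − 811.44 + 3022.06 = 2495.63 ft.
Depth below ground = 2830.7 − 2495.63 = 335.1 ft.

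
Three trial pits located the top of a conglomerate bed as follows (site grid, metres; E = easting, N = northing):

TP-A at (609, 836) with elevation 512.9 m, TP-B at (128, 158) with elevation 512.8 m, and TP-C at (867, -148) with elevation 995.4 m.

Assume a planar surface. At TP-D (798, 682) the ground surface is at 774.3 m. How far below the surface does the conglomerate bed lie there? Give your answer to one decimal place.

110.9 m

Let the plane be z = a·E + b·N + c.
TP-B−TP-A: −481a − 678b = −0.1;  TP-C−TP-A: 258a − 984b = 482.5.
Solving gives a = 0.50481, b = −0.35799.
Then c = 512.9 − a·609 − b·836 = 504.75.
At (798, 682): z_contact = 402.84 − 244.15 + 504.75 = 663.44 m.
Depth below ground = 774.3 − 663.44 = 110.9 m.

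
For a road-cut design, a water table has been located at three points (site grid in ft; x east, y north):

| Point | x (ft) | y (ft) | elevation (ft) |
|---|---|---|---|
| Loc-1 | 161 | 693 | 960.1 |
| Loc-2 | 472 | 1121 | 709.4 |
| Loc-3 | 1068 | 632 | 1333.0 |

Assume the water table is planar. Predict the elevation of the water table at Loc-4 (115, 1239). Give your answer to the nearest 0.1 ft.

483.4 ft

Let the plane be z = a·x + b·y + c.
Loc-2−Loc-1: 311a + 428b = −250.7;  Loc-3−Loc-1: 907a − 61b = 372.9.
Solving gives a = 0.354421, b = −0.843282.
Then c = 960.1 − a·161 − b·693 = 1487.43.
At (115, 1239): z = 40.8 − 1044.8 + 1487.43 = 483.4 ft.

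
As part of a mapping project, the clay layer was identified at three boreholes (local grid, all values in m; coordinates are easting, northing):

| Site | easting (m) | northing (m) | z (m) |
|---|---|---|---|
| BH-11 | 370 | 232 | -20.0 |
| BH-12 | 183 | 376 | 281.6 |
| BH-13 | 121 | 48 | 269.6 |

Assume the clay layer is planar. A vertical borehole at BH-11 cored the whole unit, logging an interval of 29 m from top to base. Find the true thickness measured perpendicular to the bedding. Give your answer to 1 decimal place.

Two edge vectors: BH-11→BH-12 = (-187, 144, 301.6), BH-11→BH-13 = (-249, -184, 289.6).
Normal n = (BH-11→BH-12) × (BH-11→BH-13) = (97196.8, -20943.2, 70264).
So ∂z/∂easting = −n_x/n_z = −1.38331 and ∂z/∂northing = −n_y/n_z = 0.29806.
|∇z| = √(a²+b²) = 1.41506, so dip δ = arctan(1.41506) = 54.75°.
True thickness = vertical thickness × cos δ = 29 × cos 54.75° = 16.7 m.

16.7 m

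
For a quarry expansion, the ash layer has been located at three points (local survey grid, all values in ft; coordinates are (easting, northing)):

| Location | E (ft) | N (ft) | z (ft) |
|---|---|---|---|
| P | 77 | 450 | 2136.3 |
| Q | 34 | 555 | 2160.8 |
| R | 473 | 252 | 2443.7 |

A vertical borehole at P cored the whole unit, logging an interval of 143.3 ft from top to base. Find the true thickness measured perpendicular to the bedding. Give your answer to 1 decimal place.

Two edge vectors: P→Q = (-43, 105, 24.5), P→R = (396, -198, 307.4).
Normal n = (P→Q) × (P→R) = (37128, 22920.2, -33066).
So ∂z/∂E = −n_x/n_z = 1.12285 and ∂z/∂N = −n_y/n_z = 0.69317.
|∇z| = √(a²+b²) = 1.31957, so dip δ = arctan(1.31957) = 52.84°.
True thickness = vertical thickness × cos δ = 143.3 × cos 52.84° = 86.6 ft.

86.6 ft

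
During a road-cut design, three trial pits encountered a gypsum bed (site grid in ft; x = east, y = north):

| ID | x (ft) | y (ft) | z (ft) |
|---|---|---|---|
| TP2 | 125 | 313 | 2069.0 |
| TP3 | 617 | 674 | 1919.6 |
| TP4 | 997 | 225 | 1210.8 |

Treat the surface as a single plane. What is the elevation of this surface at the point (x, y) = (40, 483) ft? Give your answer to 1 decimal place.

2284.3 ft

Let the plane be z = a·x + b·y + c.
TP3−TP2: 492a + 361b = −149.4;  TP4−TP2: 872a − 88b = −858.2.
Solving gives a = −0.90189, b = 0.81532.
Then c = 2069 − a·125 − b·313 = 1926.54.
At (40, 483): z = −36.1 + 393.8 + 1926.54 = 2284.3 ft.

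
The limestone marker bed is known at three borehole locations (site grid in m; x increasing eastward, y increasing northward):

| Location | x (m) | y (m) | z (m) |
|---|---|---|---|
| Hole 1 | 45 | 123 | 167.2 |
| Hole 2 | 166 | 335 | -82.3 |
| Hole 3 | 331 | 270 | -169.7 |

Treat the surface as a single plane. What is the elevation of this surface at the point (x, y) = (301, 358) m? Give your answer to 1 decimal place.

-208.2 m

Two edge vectors: Hole 1→Hole 2 = (121, 212, -249.5), Hole 1→Hole 3 = (286, 147, -336.9).
Normal n = (Hole 1→Hole 2) × (Hole 1→Hole 3) = (-34746.3, -30592.1, -42845).
So ∂z/∂x = −n_x/n_z = −0.81098 and ∂z/∂y = −n_y/n_z = −0.71402.
Intercept c from Hole 1: 167.2 + 36.49 + 87.82 = 291.52.
At (301, 358): z = −244.1 − 255.6 + 291.52 = -208.2 m.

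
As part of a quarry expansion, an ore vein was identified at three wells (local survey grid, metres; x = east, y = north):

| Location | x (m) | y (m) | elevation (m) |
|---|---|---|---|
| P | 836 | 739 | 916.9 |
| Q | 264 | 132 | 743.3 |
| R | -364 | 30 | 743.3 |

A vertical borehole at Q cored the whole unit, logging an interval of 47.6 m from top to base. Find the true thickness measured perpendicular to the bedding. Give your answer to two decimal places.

45.04 m

Let the plane be z = a·x + b·y + c.
Q−P: −572a − 607b = −173.6;  R−P: −1200a − 709b = −173.6.
Solving gives a = −0.05485, b = 0.33768.
|∇z| = √(a²+b²) = 0.34211, so dip δ = arctan(0.34211) = 18.89°.
True thickness = vertical thickness × cos δ = 47.6 × cos 18.89° = 45.04 m.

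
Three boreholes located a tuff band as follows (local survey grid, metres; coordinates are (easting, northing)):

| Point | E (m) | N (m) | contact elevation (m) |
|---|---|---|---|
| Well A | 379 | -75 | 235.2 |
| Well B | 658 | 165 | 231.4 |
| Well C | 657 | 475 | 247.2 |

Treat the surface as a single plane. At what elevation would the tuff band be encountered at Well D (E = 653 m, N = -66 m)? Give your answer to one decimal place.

Let the plane be z = a·E + b·N + c.
Well B−Well A: 279a + 240b = −3.8;  Well C−Well A: 278a + 550b = 12.
Solving gives a = −0.05730, b = 0.05078.
Then c = 235.2 − a·379 − b·-75 = 260.73.
At (653, -66): z = −37.4 − 3.4 + 260.73 = 220.0 m.

220.0 m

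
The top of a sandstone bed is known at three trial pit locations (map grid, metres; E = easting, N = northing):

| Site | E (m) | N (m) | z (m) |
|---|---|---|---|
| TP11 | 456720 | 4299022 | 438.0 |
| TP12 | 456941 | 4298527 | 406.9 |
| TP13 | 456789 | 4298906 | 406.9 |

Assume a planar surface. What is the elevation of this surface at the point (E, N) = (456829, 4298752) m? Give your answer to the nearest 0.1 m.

437.0 m

Let the plane be z = a·E + b·N + c.
TP12−TP11: 221a − 495b = −31.1;  TP13−TP11: 69a − 116b = −31.1.
Solving gives a = −1.383601362, b = −0.554900810.
Then c = 438 − a·456720 − b·4299022 = 3017887.20.
At (456829, 4298752): z = −632069.2 − 2385381.0 + 3017887.20 = 437.0 m.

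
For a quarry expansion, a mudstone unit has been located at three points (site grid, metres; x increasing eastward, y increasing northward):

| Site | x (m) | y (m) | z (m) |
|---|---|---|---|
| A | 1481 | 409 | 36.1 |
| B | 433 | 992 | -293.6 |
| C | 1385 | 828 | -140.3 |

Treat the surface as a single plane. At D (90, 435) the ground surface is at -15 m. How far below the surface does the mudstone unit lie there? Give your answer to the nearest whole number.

87 m

Let the plane be z = a·x + b·y + c.
B−A: −1048a + 583b = −329.7;  C−A: −96a + 419b = −176.4.
Solving gives a = 0.09214, b = −0.39989.
Then c = 36.1 − a·1481 − b·409 = 63.20.
At (90, 435): z_contact = 8.3 − 174.0 + 63.20 = -102.5 m.
Depth below ground = -15 − (-102.5) = 87 m.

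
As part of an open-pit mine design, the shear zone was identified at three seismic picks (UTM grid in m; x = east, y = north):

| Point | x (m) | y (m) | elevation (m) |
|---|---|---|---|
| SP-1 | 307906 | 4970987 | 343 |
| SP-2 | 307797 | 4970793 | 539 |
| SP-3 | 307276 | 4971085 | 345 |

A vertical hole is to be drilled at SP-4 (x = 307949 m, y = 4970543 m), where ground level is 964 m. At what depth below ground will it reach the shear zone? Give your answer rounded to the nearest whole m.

Two edge vectors: SP-1→SP-2 = (-109, -194, 196), SP-1→SP-3 = (-630, 98, 2).
Normal n = (SP-1→SP-2) × (SP-1→SP-3) = (-19596, -123262, -132902).
So ∂z/∂x = −n_x/n_z = −0.14744699 and ∂z/∂y = −n_y/n_z = −0.92746535.
Intercept c from SP-1: 343 + 45399.81 + 4610418.20 = 4656161.01.
At (307949, 4970543): z_contact = −45406.2 − 4610006.4 + 4656161.01 = 748.5 m.
Depth below ground = 964 − 748.5 = 216 m.

216 m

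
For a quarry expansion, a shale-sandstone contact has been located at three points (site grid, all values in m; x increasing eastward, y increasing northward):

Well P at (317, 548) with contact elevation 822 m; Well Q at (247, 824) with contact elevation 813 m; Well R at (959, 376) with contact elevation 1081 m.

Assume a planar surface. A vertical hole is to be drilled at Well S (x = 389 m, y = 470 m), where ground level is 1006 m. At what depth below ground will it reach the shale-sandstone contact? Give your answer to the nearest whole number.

159 m

Two edge vectors: Well P→Well Q = (-70, 276, -9), Well P→Well R = (642, -172, 259).
Normal n = (Well P→Well Q) × (Well P→Well R) = (69936, 12352, -165152).
So ∂z/∂x = −n_x/n_z = 0.42346 and ∂z/∂y = −n_y/n_z = 0.07479.
Intercept c from Well P: 822 − 134.24 − 40.99 = 646.78.
At (389, 470): z_contact = 164.7 + 35.2 + 646.78 = 846.7 m.
Depth below ground = 1006 − 846.7 = 159 m.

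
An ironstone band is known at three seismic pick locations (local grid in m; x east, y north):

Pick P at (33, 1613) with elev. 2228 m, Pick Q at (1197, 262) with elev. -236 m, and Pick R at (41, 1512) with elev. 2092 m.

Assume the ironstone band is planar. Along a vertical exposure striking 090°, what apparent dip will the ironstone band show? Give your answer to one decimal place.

31.4°

Let the plane be z = a·x + b·y + c.
Pick Q−Pick P: 1164a − 1351b = −2464;  Pick R−Pick P: 8a − 101b = −136.
Solving gives a = −0.61006, b = 1.29821.
Unit vector along 090° is (sin 90°, cos 90°) = (1.0000, 0.0000).
Slope in that direction = a·(1.0000) + b·(0.0000) = −0.61006.
Apparent dip = arctan|0.61006| = 31.4° (true dip is 55.1°, so apparent ≤ true as expected).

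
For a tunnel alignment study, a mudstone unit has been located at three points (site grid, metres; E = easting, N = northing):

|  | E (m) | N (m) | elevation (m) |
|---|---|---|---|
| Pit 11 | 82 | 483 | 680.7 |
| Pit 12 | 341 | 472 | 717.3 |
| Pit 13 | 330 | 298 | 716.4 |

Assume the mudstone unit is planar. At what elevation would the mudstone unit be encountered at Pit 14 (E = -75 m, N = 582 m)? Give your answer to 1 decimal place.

Two edge vectors: Pit 11→Pit 12 = (259, -11, 36.6), Pit 11→Pit 13 = (248, -185, 35.7).
Normal n = (Pit 11→Pit 12) × (Pit 11→Pit 13) = (6378.3, -169.5, -45187).
So ∂z/∂E = −n_x/n_z = 0.14115 and ∂z/∂N = −n_y/n_z = −0.00375.
Intercept c from Pit 11: 680.7 − 11.57 + 1.81 = 670.94.
At (-75, 582): z = −10.6 − 2.2 + 670.94 = 658.2 m.

658.2 m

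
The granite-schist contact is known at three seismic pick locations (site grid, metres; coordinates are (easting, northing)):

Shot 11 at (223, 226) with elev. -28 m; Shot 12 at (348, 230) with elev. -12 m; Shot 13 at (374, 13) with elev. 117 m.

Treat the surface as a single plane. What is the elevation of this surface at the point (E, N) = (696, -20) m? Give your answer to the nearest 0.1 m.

Let the plane be z = a·E + b·N + c.
Shot 12−Shot 11: 125a + 4b = 16;  Shot 13−Shot 11: 151a − 213b = 145.
Solving gives a = 0.14646, b = −0.57692.
Then c = -28 − a·223 − b·226 = 69.72.
At (696, -20): z = 101.9 + 11.5 + 69.72 = 183.2 m.

183.2 m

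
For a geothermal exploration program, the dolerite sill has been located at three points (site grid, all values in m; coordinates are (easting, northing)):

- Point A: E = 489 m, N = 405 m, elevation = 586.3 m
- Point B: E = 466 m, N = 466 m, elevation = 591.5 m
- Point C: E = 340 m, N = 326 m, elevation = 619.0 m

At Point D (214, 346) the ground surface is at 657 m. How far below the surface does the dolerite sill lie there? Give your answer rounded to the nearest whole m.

Let the plane be z = a·E + b·N + c.
Point B−Point A: −23a + 61b = 5.2;  Point C−Point A: −149a − 79b = 32.7.
Solving gives a = −0.22057, b = 0.00208.
Then c = 586.3 − a·489 − b·405 = 693.31.
At (214, 346): z_contact = −47.2 + 0.7 + 693.31 = 646.8 m.
Depth below ground = 657 − 646.8 = 10 m.

10 m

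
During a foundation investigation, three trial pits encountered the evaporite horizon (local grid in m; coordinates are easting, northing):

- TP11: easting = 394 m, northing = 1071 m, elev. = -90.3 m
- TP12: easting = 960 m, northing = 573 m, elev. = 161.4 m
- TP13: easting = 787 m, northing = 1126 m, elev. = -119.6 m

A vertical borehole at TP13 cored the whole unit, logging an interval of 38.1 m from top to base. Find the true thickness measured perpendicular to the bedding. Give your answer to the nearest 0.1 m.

Two edge vectors: TP11→TP12 = (566, -498, 251.7), TP11→TP13 = (393, 55, -29.3).
Normal n = (TP11→TP12) × (TP11→TP13) = (747.9, 115501.9, 226844).
So ∂z/∂easting = −n_x/n_z = −0.00330 and ∂z/∂northing = −n_y/n_z = −0.50917.
|∇z| = √(a²+b²) = 0.50918, so dip δ = arctan(0.50918) = 26.98°.
True thickness = vertical thickness × cos δ = 38.1 × cos 26.98° = 34.0 m.

34.0 m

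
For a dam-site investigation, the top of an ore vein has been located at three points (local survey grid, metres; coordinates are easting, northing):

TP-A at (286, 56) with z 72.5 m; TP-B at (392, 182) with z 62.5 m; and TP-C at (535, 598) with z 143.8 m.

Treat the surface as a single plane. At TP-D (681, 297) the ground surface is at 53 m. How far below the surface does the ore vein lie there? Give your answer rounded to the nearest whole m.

106 m

Two edge vectors: TP-A→TP-B = (106, 126, -10), TP-A→TP-C = (249, 542, 71.3).
Normal n = (TP-A→TP-B) × (TP-A→TP-C) = (14403.8, -10047.8, 26078).
So ∂z/∂easting = −n_x/n_z = −0.55234 and ∂z/∂northing = −n_y/n_z = 0.38530.
Intercept c from TP-A: 72.5 + 157.97 − 21.58 = 208.89.
At (681, 297): z_contact = −376.1 + 114.4 + 208.89 = -52.8 m.
Depth below ground = 53 − (-52.8) = 106 m.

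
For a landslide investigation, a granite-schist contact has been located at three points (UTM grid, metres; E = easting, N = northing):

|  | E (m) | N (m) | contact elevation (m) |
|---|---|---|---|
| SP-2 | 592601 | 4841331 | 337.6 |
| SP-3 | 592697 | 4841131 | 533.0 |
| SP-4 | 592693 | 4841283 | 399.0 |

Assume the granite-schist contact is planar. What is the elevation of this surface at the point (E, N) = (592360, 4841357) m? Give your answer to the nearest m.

Let the plane be z = a·E + b·N + c.
SP-3−SP-2: 96a − 200b = 195.4;  SP-4−SP-2: 92a − 48b = 61.4.
Solving gives a = 0.21032483, b = −0.87604408.
Then c = 337.6 − a·592601 − b·4841331 = 4116918.28.
At (592360, 4841357): z = 124588.0 − 4241242.2 + 4116918.28 = 264.1 m.

264 m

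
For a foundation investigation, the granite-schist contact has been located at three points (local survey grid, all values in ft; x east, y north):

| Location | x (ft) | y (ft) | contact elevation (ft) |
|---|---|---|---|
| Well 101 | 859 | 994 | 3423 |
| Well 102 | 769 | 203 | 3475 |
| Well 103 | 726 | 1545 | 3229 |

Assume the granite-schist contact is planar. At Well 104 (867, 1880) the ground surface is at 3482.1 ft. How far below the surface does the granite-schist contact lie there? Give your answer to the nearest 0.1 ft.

Let the plane be z = a·x + b·y + c.
Well 102−Well 101: −90a − 791b = 52;  Well 103−Well 101: −133a + 551b = −194.
Solving gives a = 0.806251, b = −0.157475.
Then c = 3423 − a·859 − b·994 = 2886.96.
At (867, 1880): z_contact = 699.02 − 296.05 + 2886.96 = 3289.93 ft.
Depth below ground = 3482.1 − 3289.93 = 192.2 ft.

192.2 ft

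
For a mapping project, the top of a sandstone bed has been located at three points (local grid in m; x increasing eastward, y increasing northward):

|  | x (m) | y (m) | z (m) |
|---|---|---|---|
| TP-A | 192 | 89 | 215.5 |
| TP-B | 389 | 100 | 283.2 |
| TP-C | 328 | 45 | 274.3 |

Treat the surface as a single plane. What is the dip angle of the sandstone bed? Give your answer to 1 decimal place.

Let the plane be z = a·x + b·y + c.
TP-B−TP-A: 197a + 11b = 67.7;  TP-C−TP-A: 136a − 44b = 58.8.
Solving gives a = 0.35671, b = −0.23381.
Gradient magnitude |∇z| = √(a² + b²) = √(0.12724 + 0.05467) = 0.42651.
True dip = arctan(0.42651) = 23.1°, dipping toward WNW (azimuth ≈ 303°).

23.1°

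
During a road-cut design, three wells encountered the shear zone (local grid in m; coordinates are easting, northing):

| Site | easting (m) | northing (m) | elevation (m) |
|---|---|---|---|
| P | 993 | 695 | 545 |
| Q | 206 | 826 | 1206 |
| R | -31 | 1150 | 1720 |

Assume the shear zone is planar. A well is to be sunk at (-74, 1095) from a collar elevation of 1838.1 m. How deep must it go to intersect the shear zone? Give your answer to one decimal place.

Let the plane be z = a·easting + b·northing + c.
Q−P: −787a + 131b = 661;  R−P: −1024a + 455b = 1175.
Solving gives a = −0.655664, b = 1.106814.
Then c = 545 − a·993 − b·695 = 426.84.
At (-74, 1095): z_contact = 48.52 + 1211.96 + 426.84 = 1687.32 m.
Depth below ground = 1838.1 − 1687.32 = 150.8 m.

150.8 m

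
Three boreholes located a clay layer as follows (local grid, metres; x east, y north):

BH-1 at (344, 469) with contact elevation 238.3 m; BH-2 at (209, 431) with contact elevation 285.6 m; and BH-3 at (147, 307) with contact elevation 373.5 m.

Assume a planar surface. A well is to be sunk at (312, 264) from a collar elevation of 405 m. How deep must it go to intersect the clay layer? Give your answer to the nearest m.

34 m

Two edge vectors: BH-1→BH-2 = (-135, -38, 47.3), BH-1→BH-3 = (-197, -162, 135.2).
Normal n = (BH-1→BH-2) × (BH-1→BH-3) = (2525, 8933.9, 14384).
So ∂z/∂x = −n_x/n_z = −0.17554 and ∂z/∂y = −n_y/n_z = −0.62110.
Intercept c from BH-1: 238.3 + 60.39 + 291.30 = 589.98.
At (312, 264): z_contact = −54.8 − 164.0 + 589.98 = 371.2 m.
Depth below ground = 405 − 371.2 = 34 m.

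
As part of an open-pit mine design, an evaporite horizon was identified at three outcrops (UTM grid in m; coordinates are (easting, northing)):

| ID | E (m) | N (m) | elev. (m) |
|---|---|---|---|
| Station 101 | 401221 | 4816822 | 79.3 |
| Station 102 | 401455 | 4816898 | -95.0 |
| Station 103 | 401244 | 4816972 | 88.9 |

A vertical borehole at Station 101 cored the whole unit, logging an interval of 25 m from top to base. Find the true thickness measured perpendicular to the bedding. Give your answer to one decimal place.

Let the plane be z = a·E + b·N + c.
Station 102−Station 101: 234a + 76b = −174.3;  Station 103−Station 101: 23a + 150b = 9.6.
Solving gives a = −0.80579, b = 0.18755.
|∇z| = √(a²+b²) = 0.82733, so dip δ = arctan(0.82733) = 39.60°.
True thickness = vertical thickness × cos δ = 25 × cos 39.60° = 19.3 m.

19.3 m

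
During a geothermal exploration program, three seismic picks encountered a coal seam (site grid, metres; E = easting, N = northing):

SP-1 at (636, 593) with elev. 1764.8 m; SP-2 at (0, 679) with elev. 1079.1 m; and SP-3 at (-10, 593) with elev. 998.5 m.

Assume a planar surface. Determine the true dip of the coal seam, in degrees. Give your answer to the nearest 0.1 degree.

Let the plane be z = a·E + b·N + c.
SP-2−SP-1: −636a + 86b = −685.7;  SP-3−SP-1: −646a + 0b = −766.3.
Solving gives a = 1.18622, b = 0.79928.
Gradient magnitude |∇z| = √(a² + b²) = √(1.40712 + 0.63884) = 1.43037.
True dip = arctan(1.43037) = 55.0°, dipping toward SW (azimuth ≈ 236°).

55.0°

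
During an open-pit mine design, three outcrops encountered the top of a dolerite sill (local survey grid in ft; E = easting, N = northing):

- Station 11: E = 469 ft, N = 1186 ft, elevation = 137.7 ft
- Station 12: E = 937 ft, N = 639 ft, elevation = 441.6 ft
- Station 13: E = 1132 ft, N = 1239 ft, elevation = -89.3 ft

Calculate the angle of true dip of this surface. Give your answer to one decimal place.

Two edge vectors: Station 11→Station 12 = (468, -547, 303.9), Station 11→Station 13 = (663, 53, -227).
Normal n = (Station 11→Station 12) × (Station 11→Station 13) = (108062.3, 307721.7, 387465).
So ∂z/∂E = −n_x/n_z = −0.27890 and ∂z/∂N = −n_y/n_z = −0.79419.
Gradient magnitude |∇z| = √(a² + b²) = √(0.07778 + 0.63074) = 0.84174.
True dip = arctan(0.84174) = 40.1°, dipping toward NNE (azimuth ≈ 019°).

40.1°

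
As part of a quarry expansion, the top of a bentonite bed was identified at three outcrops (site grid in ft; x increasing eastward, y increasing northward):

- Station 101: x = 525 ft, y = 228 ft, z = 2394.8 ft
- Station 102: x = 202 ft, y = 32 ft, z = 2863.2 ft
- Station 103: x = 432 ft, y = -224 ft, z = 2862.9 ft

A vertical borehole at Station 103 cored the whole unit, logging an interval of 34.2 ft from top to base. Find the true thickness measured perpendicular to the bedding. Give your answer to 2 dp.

Two edge vectors: Station 101→Station 102 = (-323, -196, 468.4), Station 101→Station 103 = (-93, -452, 468.1).
Normal n = (Station 101→Station 102) × (Station 101→Station 103) = (119969.2, 107635.1, 127768).
So ∂z/∂x = −n_x/n_z = −0.93896 and ∂z/∂y = −n_y/n_z = −0.84243.
|∇z| = √(a²+b²) = 1.26148, so dip δ = arctan(1.26148) = 51.60°.
True thickness = vertical thickness × cos δ = 34.2 × cos 51.60° = 21.25 ft.

21.25 ft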